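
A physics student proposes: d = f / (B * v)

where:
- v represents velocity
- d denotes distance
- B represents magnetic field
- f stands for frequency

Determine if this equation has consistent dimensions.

No

v (velocity) has dimensions [L T^-1].
d (distance) has dimensions [L].
B (magnetic field) has dimensions [I^-1 M T^-2].
f (frequency) has dimensions [T^-1].

Left side: [L]
Right side: [I L^-1 M^-1 T^2]

The two sides have different dimensions, so the equation is NOT dimensionally consistent.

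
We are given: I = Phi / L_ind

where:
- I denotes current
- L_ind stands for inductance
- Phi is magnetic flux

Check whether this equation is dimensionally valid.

Yes

I (current) has dimensions [I].
L_ind (inductance) has dimensions [I^-2 L^2 M T^-2].
Phi (magnetic flux) has dimensions [I^-1 L^2 M T^-2].

Left side: [I]
Right side: [I]

Both sides have the same dimensions, so the equation is dimensionally consistent.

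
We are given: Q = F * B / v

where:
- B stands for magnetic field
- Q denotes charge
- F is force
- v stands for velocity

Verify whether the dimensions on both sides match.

No

B (magnetic field) has dimensions [I^-1 M T^-2].
Q (charge) has dimensions [I T].
F (force) has dimensions [L M T^-2].
v (velocity) has dimensions [L T^-1].

Left side: [I T]
Right side: [I^-1 M^2 T^-3]

The two sides have different dimensions, so the equation is NOT dimensionally consistent.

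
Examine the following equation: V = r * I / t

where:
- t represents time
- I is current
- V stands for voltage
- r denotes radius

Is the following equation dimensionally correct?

No

t (time) has dimensions [T].
I (current) has dimensions [I].
V (voltage) has dimensions [I^-1 L^2 M T^-3].
r (radius) has dimensions [L].

Left side: [I^-1 L^2 M T^-3]
Right side: [I L T^-1]

The two sides have different dimensions, so the equation is NOT dimensionally consistent.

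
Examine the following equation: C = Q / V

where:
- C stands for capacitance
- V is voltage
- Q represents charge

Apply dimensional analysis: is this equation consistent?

Yes

C (capacitance) has dimensions [I^2 L^-2 M^-1 T^4].
V (voltage) has dimensions [I^-1 L^2 M T^-3].
Q (charge) has dimensions [I T].

Left side: [I^2 L^-2 M^-1 T^4]
Right side: [I^2 L^-2 M^-1 T^4]

Both sides have the same dimensions, so the equation is dimensionally consistent.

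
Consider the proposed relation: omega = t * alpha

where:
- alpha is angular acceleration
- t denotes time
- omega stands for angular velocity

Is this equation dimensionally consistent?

Yes

alpha (angular acceleration) has dimensions [T^-2].
t (time) has dimensions [T].
omega (angular velocity) has dimensions [T^-1].

Left side: [T^-1]
Right side: [T^-1]

Both sides have the same dimensions, so the equation is dimensionally consistent.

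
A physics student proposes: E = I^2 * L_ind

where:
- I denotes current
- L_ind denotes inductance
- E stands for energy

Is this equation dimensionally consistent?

Yes

I (current) has dimensions [I].
L_ind (inductance) has dimensions [I^-2 L^2 M T^-2].
E (energy) has dimensions [L^2 M T^-2].

Left side: [L^2 M T^-2]
Right side: [L^2 M T^-2]

Both sides have the same dimensions, so the equation is dimensionally consistent.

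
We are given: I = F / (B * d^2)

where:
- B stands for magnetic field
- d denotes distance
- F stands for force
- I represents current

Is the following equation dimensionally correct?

No

B (magnetic field) has dimensions [I^-1 M T^-2].
d (distance) has dimensions [L].
F (force) has dimensions [L M T^-2].
I (current) has dimensions [I].

Left side: [I]
Right side: [I L^-1]

The two sides have different dimensions, so the equation is NOT dimensionally consistent.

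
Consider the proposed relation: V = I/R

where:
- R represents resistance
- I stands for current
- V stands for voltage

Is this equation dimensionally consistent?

No

R (resistance) has dimensions [I^-2 L^2 M T^-3].
I (current) has dimensions [I].
V (voltage) has dimensions [I^-1 L^2 M T^-3].

Left side: [I^-1 L^2 M T^-3]
Right side: [I^3 L^-2 M^-1 T^3]

The two sides have different dimensions, so the equation is NOT dimensionally consistent.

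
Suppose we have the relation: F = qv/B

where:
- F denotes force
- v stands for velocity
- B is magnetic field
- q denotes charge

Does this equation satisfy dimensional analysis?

No

F (force) has dimensions [L M T^-2].
v (velocity) has dimensions [L T^-1].
B (magnetic field) has dimensions [I^-1 M T^-2].
q (charge) has dimensions [I T].

Left side: [L M T^-2]
Right side: [I^2 L M^-1 T^2]

The two sides have different dimensions, so the equation is NOT dimensionally consistent.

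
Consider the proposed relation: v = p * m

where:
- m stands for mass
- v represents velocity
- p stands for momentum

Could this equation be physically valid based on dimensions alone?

No

m (mass) has dimensions [M].
v (velocity) has dimensions [L T^-1].
p (momentum) has dimensions [L M T^-1].

Left side: [L T^-1]
Right side: [L M^2 T^-1]

The two sides have different dimensions, so the equation is NOT dimensionally consistent.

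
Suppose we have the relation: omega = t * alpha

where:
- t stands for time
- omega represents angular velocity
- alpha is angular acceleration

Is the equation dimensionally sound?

Yes

t (time) has dimensions [T].
omega (angular velocity) has dimensions [T^-1].
alpha (angular acceleration) has dimensions [T^-2].

Left side: [T^-1]
Right side: [T^-1]

Both sides have the same dimensions, so the equation is dimensionally consistent.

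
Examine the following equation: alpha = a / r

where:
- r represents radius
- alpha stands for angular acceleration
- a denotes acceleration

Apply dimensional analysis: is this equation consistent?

Yes

r (radius) has dimensions [L].
alpha (angular acceleration) has dimensions [T^-2].
a (acceleration) has dimensions [L T^-2].

Left side: [T^-2]
Right side: [T^-2]

Both sides have the same dimensions, so the equation is dimensionally consistent.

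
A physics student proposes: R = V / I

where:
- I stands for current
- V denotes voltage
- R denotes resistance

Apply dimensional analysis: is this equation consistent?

Yes

I (current) has dimensions [I].
V (voltage) has dimensions [I^-1 L^2 M T^-3].
R (resistance) has dimensions [I^-2 L^2 M T^-3].

Left side: [I^-2 L^2 M T^-3]
Right side: [I^-2 L^2 M T^-3]

Both sides have the same dimensions, so the equation is dimensionally consistent.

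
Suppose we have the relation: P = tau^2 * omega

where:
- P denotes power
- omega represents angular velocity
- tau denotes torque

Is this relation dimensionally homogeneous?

No

P (power) has dimensions [L^2 M T^-3].
omega (angular velocity) has dimensions [T^-1].
tau (torque) has dimensions [L^2 M T^-2].

Left side: [L^2 M T^-3]
Right side: [L^4 M^2 T^-5]

The two sides have different dimensions, so the equation is NOT dimensionally consistent.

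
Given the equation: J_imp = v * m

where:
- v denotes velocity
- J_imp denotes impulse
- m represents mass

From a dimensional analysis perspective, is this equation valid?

Yes

v (velocity) has dimensions [L T^-1].
J_imp (impulse) has dimensions [L M T^-1].
m (mass) has dimensions [M].

Left side: [L M T^-1]
Right side: [L M T^-1]

Both sides have the same dimensions, so the equation is dimensionally consistent.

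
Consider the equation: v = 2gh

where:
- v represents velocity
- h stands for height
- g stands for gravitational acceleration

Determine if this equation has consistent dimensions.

No

v (velocity) has dimensions [L T^-1].
h (height) has dimensions [L].
g (gravitational acceleration) has dimensions [L T^-2].

Left side: [L T^-1]
Right side: [L^2 T^-2]

The two sides have different dimensions, so the equation is NOT dimensionally consistent.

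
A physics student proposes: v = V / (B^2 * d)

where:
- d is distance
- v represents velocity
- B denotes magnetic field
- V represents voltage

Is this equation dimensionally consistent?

No

d (distance) has dimensions [L].
v (velocity) has dimensions [L T^-1].
B (magnetic field) has dimensions [I^-1 M T^-2].
V (voltage) has dimensions [I^-1 L^2 M T^-3].

Left side: [L T^-1]
Right side: [I L M^-1 T]

The two sides have different dimensions, so the equation is NOT dimensionally consistent.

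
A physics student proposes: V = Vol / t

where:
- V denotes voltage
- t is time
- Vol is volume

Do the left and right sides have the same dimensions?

No

V (voltage) has dimensions [I^-1 L^2 M T^-3].
t (time) has dimensions [T].
Vol (volume) has dimensions [L^3].

Left side: [I^-1 L^2 M T^-3]
Right side: [L^3 T^-1]

The two sides have different dimensions, so the equation is NOT dimensionally consistent.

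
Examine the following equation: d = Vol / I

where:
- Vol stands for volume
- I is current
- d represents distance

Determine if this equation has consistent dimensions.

No

Vol (volume) has dimensions [L^3].
I (current) has dimensions [I].
d (distance) has dimensions [L].

Left side: [L]
Right side: [I^-1 L^3]

The two sides have different dimensions, so the equation is NOT dimensionally consistent.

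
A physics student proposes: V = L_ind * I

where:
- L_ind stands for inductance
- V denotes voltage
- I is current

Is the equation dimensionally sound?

No

L_ind (inductance) has dimensions [I^-2 L^2 M T^-2].
V (voltage) has dimensions [I^-1 L^2 M T^-3].
I (current) has dimensions [I].

Left side: [I^-1 L^2 M T^-3]
Right side: [I^-1 L^2 M T^-2]

The two sides have different dimensions, so the equation is NOT dimensionally consistent.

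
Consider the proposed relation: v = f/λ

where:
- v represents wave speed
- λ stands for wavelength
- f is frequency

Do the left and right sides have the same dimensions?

No

v (wave speed) has dimensions [L T^-1].
λ (wavelength) has dimensions [L].
f (frequency) has dimensions [T^-1].

Left side: [L T^-1]
Right side: [L^-1 T^-1]

The two sides have different dimensions, so the equation is NOT dimensionally consistent.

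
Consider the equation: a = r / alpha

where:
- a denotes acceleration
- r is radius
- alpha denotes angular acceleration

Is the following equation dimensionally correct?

No

a (acceleration) has dimensions [L T^-2].
r (radius) has dimensions [L].
alpha (angular acceleration) has dimensions [T^-2].

Left side: [L T^-2]
Right side: [L T^2]

The two sides have different dimensions, so the equation is NOT dimensionally consistent.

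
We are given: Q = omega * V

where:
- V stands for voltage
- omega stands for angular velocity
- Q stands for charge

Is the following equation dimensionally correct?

No

V (voltage) has dimensions [I^-1 L^2 M T^-3].
omega (angular velocity) has dimensions [T^-1].
Q (charge) has dimensions [I T].

Left side: [I T]
Right side: [I^-1 L^2 M T^-4]

The two sides have different dimensions, so the equation is NOT dimensionally consistent.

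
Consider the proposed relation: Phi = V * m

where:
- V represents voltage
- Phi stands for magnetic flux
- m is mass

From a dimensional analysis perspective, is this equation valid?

No

V (voltage) has dimensions [I^-1 L^2 M T^-3].
Phi (magnetic flux) has dimensions [I^-1 L^2 M T^-2].
m (mass) has dimensions [M].

Left side: [I^-1 L^2 M T^-2]
Right side: [I^-1 L^2 M^2 T^-3]

The two sides have different dimensions, so the equation is NOT dimensionally consistent.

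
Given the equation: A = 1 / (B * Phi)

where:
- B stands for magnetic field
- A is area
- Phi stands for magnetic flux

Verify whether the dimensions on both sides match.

No

B (magnetic field) has dimensions [I^-1 M T^-2].
A (area) has dimensions [L^2].
Phi (magnetic flux) has dimensions [I^-1 L^2 M T^-2].

Left side: [L^2]
Right side: [I^2 L^-2 M^-2 T^4]

The two sides have different dimensions, so the equation is NOT dimensionally consistent.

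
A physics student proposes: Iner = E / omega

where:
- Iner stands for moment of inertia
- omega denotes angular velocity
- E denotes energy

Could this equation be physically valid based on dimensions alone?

No

Iner (moment of inertia) has dimensions [L^2 M].
omega (angular velocity) has dimensions [T^-1].
E (energy) has dimensions [L^2 M T^-2].

Left side: [L^2 M]
Right side: [L^2 M T^-1]

The two sides have different dimensions, so the equation is NOT dimensionally consistent.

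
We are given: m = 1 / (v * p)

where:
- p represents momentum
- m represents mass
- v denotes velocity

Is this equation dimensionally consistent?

No

p (momentum) has dimensions [L M T^-1].
m (mass) has dimensions [M].
v (velocity) has dimensions [L T^-1].

Left side: [M]
Right side: [L^-2 M^-1 T^2]

The two sides have different dimensions, so the equation is NOT dimensionally consistent.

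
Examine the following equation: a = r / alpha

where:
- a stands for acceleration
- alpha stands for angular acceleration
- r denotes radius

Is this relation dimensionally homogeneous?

No

a (acceleration) has dimensions [L T^-2].
alpha (angular acceleration) has dimensions [T^-2].
r (radius) has dimensions [L].

Left side: [L T^-2]
Right side: [L T^2]

The two sides have different dimensions, so the equation is NOT dimensionally consistent.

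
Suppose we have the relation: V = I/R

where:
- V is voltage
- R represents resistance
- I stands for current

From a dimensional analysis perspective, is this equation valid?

No

V (voltage) has dimensions [I^-1 L^2 M T^-3].
R (resistance) has dimensions [I^-2 L^2 M T^-3].
I (current) has dimensions [I].

Left side: [I^-1 L^2 M T^-3]
Right side: [I^3 L^-2 M^-1 T^3]

The two sides have different dimensions, so the equation is NOT dimensionally consistent.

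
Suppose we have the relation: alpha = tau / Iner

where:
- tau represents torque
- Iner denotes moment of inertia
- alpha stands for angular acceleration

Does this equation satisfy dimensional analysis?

Yes

tau (torque) has dimensions [L^2 M T^-2].
Iner (moment of inertia) has dimensions [L^2 M].
alpha (angular acceleration) has dimensions [T^-2].

Left side: [T^-2]
Right side: [T^-2]

Both sides have the same dimensions, so the equation is dimensionally consistent.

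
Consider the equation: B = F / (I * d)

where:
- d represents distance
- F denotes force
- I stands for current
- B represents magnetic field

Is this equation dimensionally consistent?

Yes

d (distance) has dimensions [L].
F (force) has dimensions [L M T^-2].
I (current) has dimensions [I].
B (magnetic field) has dimensions [I^-1 M T^-2].

Left side: [I^-1 M T^-2]
Right side: [I^-1 M T^-2]

Both sides have the same dimensions, so the equation is dimensionally consistent.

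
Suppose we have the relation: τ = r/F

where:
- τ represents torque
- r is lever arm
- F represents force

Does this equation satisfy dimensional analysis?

No

τ (torque) has dimensions [L^2 M T^-2].
r (lever arm) has dimensions [L].
F (force) has dimensions [L M T^-2].

Left side: [L^2 M T^-2]
Right side: [M^-1 T^2]

The two sides have different dimensions, so the equation is NOT dimensionally consistent.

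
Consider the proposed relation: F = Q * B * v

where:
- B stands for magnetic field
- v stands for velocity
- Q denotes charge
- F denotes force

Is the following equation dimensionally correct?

Yes

B (magnetic field) has dimensions [I^-1 M T^-2].
v (velocity) has dimensions [L T^-1].
Q (charge) has dimensions [I T].
F (force) has dimensions [L M T^-2].

Left side: [L M T^-2]
Right side: [L M T^-2]

Both sides have the same dimensions, so the equation is dimensionally consistent.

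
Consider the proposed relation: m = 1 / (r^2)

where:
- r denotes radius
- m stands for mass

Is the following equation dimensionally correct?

No

r (radius) has dimensions [L].
m (mass) has dimensions [M].

Left side: [M]
Right side: [L^-2]

The two sides have different dimensions, so the equation is NOT dimensionally consistent.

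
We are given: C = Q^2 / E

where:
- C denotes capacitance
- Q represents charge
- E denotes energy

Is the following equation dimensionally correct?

Yes

C (capacitance) has dimensions [I^2 L^-2 M^-1 T^4].
Q (charge) has dimensions [I T].
E (energy) has dimensions [L^2 M T^-2].

Left side: [I^2 L^-2 M^-1 T^4]
Right side: [I^2 L^-2 M^-1 T^4]

Both sides have the same dimensions, so the equation is dimensionally consistent.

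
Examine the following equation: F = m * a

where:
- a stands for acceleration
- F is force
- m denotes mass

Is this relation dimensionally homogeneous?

Yes

a (acceleration) has dimensions [L T^-2].
F (force) has dimensions [L M T^-2].
m (mass) has dimensions [M].

Left side: [L M T^-2]
Right side: [L M T^-2]

Both sides have the same dimensions, so the equation is dimensionally consistent.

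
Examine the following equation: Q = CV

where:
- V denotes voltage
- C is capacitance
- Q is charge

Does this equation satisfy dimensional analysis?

Yes

V (voltage) has dimensions [I^-1 L^2 M T^-3].
C (capacitance) has dimensions [I^2 L^-2 M^-1 T^4].
Q (charge) has dimensions [I T].

Left side: [I T]
Right side: [I T]

Both sides have the same dimensions, so the equation is dimensionally consistent.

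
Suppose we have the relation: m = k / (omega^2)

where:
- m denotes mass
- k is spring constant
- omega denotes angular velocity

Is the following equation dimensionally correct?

Yes

m (mass) has dimensions [M].
k (spring constant) has dimensions [M T^-2].
omega (angular velocity) has dimensions [T^-1].

Left side: [M]
Right side: [M]

Both sides have the same dimensions, so the equation is dimensionally consistent.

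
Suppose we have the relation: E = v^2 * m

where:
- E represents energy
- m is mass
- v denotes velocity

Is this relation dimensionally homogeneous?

Yes

E (energy) has dimensions [L^2 M T^-2].
m (mass) has dimensions [M].
v (velocity) has dimensions [L T^-1].

Left side: [L^2 M T^-2]
Right side: [L^2 M T^-2]

Both sides have the same dimensions, so the equation is dimensionally consistent.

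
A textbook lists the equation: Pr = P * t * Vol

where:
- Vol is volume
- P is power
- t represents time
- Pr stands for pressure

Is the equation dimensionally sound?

No

Vol (volume) has dimensions [L^3].
P (power) has dimensions [L^2 M T^-3].
t (time) has dimensions [T].
Pr (pressure) has dimensions [L^-1 M T^-2].

Left side: [L^-1 M T^-2]
Right side: [L^5 M T^-2]

The two sides have different dimensions, so the equation is NOT dimensionally consistent.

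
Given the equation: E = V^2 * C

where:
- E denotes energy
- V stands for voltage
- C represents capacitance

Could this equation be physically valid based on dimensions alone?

Yes

E (energy) has dimensions [L^2 M T^-2].
V (voltage) has dimensions [I^-1 L^2 M T^-3].
C (capacitance) has dimensions [I^2 L^-2 M^-1 T^4].

Left side: [L^2 M T^-2]
Right side: [L^2 M T^-2]

Both sides have the same dimensions, so the equation is dimensionally consistent.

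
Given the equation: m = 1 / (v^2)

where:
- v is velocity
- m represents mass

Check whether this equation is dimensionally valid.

No

v (velocity) has dimensions [L T^-1].
m (mass) has dimensions [M].

Left side: [M]
Right side: [L^-2 T^2]

The two sides have different dimensions, so the equation is NOT dimensionally consistent.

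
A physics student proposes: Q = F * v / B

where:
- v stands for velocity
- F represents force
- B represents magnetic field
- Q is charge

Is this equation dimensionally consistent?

No

v (velocity) has dimensions [L T^-1].
F (force) has dimensions [L M T^-2].
B (magnetic field) has dimensions [I^-1 M T^-2].
Q (charge) has dimensions [I T].

Left side: [I T]
Right side: [I L^2 T^-1]

The two sides have different dimensions, so the equation is NOT dimensionally consistent.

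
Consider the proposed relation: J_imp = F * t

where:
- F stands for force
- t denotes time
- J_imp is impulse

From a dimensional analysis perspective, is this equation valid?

Yes

F (force) has dimensions [L M T^-2].
t (time) has dimensions [T].
J_imp (impulse) has dimensions [L M T^-1].

Left side: [L M T^-1]
Right side: [L M T^-1]

Both sides have the same dimensions, so the equation is dimensionally consistent.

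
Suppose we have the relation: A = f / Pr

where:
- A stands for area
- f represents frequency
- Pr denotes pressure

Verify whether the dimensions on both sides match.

No

A (area) has dimensions [L^2].
f (frequency) has dimensions [T^-1].
Pr (pressure) has dimensions [L^-1 M T^-2].

Left side: [L^2]
Right side: [L M^-1 T]

The two sides have different dimensions, so the equation is NOT dimensionally consistent.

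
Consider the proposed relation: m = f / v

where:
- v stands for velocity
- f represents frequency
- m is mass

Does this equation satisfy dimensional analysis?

No

v (velocity) has dimensions [L T^-1].
f (frequency) has dimensions [T^-1].
m (mass) has dimensions [M].

Left side: [M]
Right side: [L^-1]

The two sides have different dimensions, so the equation is NOT dimensionally consistent.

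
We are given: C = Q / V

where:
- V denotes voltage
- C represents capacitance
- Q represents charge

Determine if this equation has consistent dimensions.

Yes

V (voltage) has dimensions [I^-1 L^2 M T^-3].
C (capacitance) has dimensions [I^2 L^-2 M^-1 T^4].
Q (charge) has dimensions [I T].

Left side: [I^2 L^-2 M^-1 T^4]
Right side: [I^2 L^-2 M^-1 T^4]

Both sides have the same dimensions, so the equation is dimensionally consistent.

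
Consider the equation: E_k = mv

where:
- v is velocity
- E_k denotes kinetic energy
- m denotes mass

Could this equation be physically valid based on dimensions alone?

No

v (velocity) has dimensions [L T^-1].
E_k (kinetic energy) has dimensions [L^2 M T^-2].
m (mass) has dimensions [M].

Left side: [L^2 M T^-2]
Right side: [L M T^-1]

The two sides have different dimensions, so the equation is NOT dimensionally consistent.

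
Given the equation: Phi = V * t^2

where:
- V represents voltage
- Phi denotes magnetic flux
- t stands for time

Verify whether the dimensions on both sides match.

No

V (voltage) has dimensions [I^-1 L^2 M T^-3].
Phi (magnetic flux) has dimensions [I^-1 L^2 M T^-2].
t (time) has dimensions [T].

Left side: [I^-1 L^2 M T^-2]
Right side: [I^-1 L^2 M T^-1]

The two sides have different dimensions, so the equation is NOT dimensionally consistent.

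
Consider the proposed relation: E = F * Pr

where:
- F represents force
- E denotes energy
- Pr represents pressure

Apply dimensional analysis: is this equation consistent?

No

F (force) has dimensions [L M T^-2].
E (energy) has dimensions [L^2 M T^-2].
Pr (pressure) has dimensions [L^-1 M T^-2].

Left side: [L^2 M T^-2]
Right side: [M^2 T^-4]

The two sides have different dimensions, so the equation is NOT dimensionally consistent.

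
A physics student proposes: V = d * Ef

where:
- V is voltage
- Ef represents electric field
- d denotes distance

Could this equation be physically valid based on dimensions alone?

Yes

V (voltage) has dimensions [I^-1 L^2 M T^-3].
Ef (electric field) has dimensions [I^-1 L M T^-3].
d (distance) has dimensions [L].

Left side: [I^-1 L^2 M T^-3]
Right side: [I^-1 L^2 M T^-3]

Both sides have the same dimensions, so the equation is dimensionally consistent.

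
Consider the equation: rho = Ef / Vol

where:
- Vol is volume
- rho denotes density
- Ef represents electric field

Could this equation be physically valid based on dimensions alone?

No

Vol (volume) has dimensions [L^3].
rho (density) has dimensions [L^-3 M].
Ef (electric field) has dimensions [I^-1 L M T^-3].

Left side: [L^-3 M]
Right side: [I^-1 L^-2 M T^-3]

The two sides have different dimensions, so the equation is NOT dimensionally consistent.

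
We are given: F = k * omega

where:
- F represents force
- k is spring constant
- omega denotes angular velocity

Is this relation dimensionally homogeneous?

No

F (force) has dimensions [L M T^-2].
k (spring constant) has dimensions [M T^-2].
omega (angular velocity) has dimensions [T^-1].

Left side: [L M T^-2]
Right side: [M T^-3]

The two sides have different dimensions, so the equation is NOT dimensionally consistent.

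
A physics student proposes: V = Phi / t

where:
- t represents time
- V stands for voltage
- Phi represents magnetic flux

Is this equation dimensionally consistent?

Yes

t (time) has dimensions [T].
V (voltage) has dimensions [I^-1 L^2 M T^-3].
Phi (magnetic flux) has dimensions [I^-1 L^2 M T^-2].

Left side: [I^-1 L^2 M T^-3]
Right side: [I^-1 L^2 M T^-3]

Both sides have the same dimensions, so the equation is dimensionally consistent.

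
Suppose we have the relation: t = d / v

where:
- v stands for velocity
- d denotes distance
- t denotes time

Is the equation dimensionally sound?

Yes

v (velocity) has dimensions [L T^-1].
d (distance) has dimensions [L].
t (time) has dimensions [T].

Left side: [T]
Right side: [T]

Both sides have the same dimensions, so the equation is dimensionally consistent.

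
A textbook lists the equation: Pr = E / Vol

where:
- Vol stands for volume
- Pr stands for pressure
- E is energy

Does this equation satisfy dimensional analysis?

Yes

Vol (volume) has dimensions [L^3].
Pr (pressure) has dimensions [L^-1 M T^-2].
E (energy) has dimensions [L^2 M T^-2].

Left side: [L^-1 M T^-2]
Right side: [L^-1 M T^-2]

Both sides have the same dimensions, so the equation is dimensionally consistent.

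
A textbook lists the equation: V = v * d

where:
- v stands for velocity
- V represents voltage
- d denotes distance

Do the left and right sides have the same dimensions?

No

v (velocity) has dimensions [L T^-1].
V (voltage) has dimensions [I^-1 L^2 M T^-3].
d (distance) has dimensions [L].

Left side: [I^-1 L^2 M T^-3]
Right side: [L^2 T^-1]

The two sides have different dimensions, so the equation is NOT dimensionally consistent.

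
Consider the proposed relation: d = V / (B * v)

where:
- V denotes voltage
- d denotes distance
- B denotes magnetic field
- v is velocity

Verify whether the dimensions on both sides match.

Yes

V (voltage) has dimensions [I^-1 L^2 M T^-3].
d (distance) has dimensions [L].
B (magnetic field) has dimensions [I^-1 M T^-2].
v (velocity) has dimensions [L T^-1].

Left side: [L]
Right side: [L]

Both sides have the same dimensions, so the equation is dimensionally consistent.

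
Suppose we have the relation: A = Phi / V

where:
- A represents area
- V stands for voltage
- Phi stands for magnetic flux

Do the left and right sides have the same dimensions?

No

A (area) has dimensions [L^2].
V (voltage) has dimensions [I^-1 L^2 M T^-3].
Phi (magnetic flux) has dimensions [I^-1 L^2 M T^-2].

Left side: [L^2]
Right side: [T]

The two sides have different dimensions, so the equation is NOT dimensionally consistent.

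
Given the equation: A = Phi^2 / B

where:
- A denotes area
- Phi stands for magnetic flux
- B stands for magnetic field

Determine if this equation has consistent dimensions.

No

A (area) has dimensions [L^2].
Phi (magnetic flux) has dimensions [I^-1 L^2 M T^-2].
B (magnetic field) has dimensions [I^-1 M T^-2].

Left side: [L^2]
Right side: [I^-1 L^4 M T^-2]

The two sides have different dimensions, so the equation is NOT dimensionally consistent.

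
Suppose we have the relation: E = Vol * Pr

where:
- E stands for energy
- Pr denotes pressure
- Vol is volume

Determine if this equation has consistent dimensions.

Yes

E (energy) has dimensions [L^2 M T^-2].
Pr (pressure) has dimensions [L^-1 M T^-2].
Vol (volume) has dimensions [L^3].

Left side: [L^2 M T^-2]
Right side: [L^2 M T^-2]

Both sides have the same dimensions, so the equation is dimensionally consistent.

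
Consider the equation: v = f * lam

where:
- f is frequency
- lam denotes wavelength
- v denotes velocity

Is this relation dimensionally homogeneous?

Yes

f (frequency) has dimensions [T^-1].
lam (wavelength) has dimensions [L].
v (velocity) has dimensions [L T^-1].

Left side: [L T^-1]
Right side: [L T^-1]

Both sides have the same dimensions, so the equation is dimensionally consistent.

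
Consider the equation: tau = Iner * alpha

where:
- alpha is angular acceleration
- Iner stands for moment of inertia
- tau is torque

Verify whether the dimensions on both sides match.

Yes

alpha (angular acceleration) has dimensions [T^-2].
Iner (moment of inertia) has dimensions [L^2 M].
tau (torque) has dimensions [L^2 M T^-2].

Left side: [L^2 M T^-2]
Right side: [L^2 M T^-2]

Both sides have the same dimensions, so the equation is dimensionally consistent.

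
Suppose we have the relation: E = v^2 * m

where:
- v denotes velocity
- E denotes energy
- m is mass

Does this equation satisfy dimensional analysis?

Yes

v (velocity) has dimensions [L T^-1].
E (energy) has dimensions [L^2 M T^-2].
m (mass) has dimensions [M].

Left side: [L^2 M T^-2]
Right side: [L^2 M T^-2]

Both sides have the same dimensions, so the equation is dimensionally consistent.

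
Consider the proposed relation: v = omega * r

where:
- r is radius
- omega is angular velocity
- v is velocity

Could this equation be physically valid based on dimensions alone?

Yes

r (radius) has dimensions [L].
omega (angular velocity) has dimensions [T^-1].
v (velocity) has dimensions [L T^-1].

Left side: [L T^-1]
Right side: [L T^-1]

Both sides have the same dimensions, so the equation is dimensionally consistent.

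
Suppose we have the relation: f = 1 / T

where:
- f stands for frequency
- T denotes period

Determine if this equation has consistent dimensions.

Yes

f (frequency) has dimensions [T^-1].
T (period) has dimensions [T].

Left side: [T^-1]
Right side: [T^-1]

Both sides have the same dimensions, so the equation is dimensionally consistent.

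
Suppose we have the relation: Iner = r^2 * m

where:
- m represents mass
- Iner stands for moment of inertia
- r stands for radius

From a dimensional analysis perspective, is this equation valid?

Yes

m (mass) has dimensions [M].
Iner (moment of inertia) has dimensions [L^2 M].
r (radius) has dimensions [L].

Left side: [L^2 M]
Right side: [L^2 M]

Both sides have the same dimensions, so the equation is dimensionally consistent.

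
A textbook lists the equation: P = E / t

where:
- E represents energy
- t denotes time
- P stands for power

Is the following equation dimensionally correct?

Yes

E (energy) has dimensions [L^2 M T^-2].
t (time) has dimensions [T].
P (power) has dimensions [L^2 M T^-3].

Left side: [L^2 M T^-3]
Right side: [L^2 M T^-3]

Both sides have the same dimensions, so the equation is dimensionally consistent.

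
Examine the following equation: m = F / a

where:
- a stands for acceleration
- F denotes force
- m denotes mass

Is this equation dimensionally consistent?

Yes

a (acceleration) has dimensions [L T^-2].
F (force) has dimensions [L M T^-2].
m (mass) has dimensions [M].

Left side: [M]
Right side: [M]

Both sides have the same dimensions, so the equation is dimensionally consistent.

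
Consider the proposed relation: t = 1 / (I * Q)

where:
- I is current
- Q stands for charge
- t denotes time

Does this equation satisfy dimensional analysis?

No

I (current) has dimensions [I].
Q (charge) has dimensions [I T].
t (time) has dimensions [T].

Left side: [T]
Right side: [I^-2 T^-1]

The two sides have different dimensions, so the equation is NOT dimensionally consistent.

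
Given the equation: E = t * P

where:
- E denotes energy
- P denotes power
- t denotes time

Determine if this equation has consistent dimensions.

Yes

E (energy) has dimensions [L^2 M T^-2].
P (power) has dimensions [L^2 M T^-3].
t (time) has dimensions [T].

Left side: [L^2 M T^-2]
Right side: [L^2 M T^-2]

Both sides have the same dimensions, so the equation is dimensionally consistent.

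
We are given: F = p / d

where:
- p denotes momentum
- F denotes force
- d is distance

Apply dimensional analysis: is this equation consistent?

No

p (momentum) has dimensions [L M T^-1].
F (force) has dimensions [L M T^-2].
d (distance) has dimensions [L].

Left side: [L M T^-2]
Right side: [M T^-1]

The two sides have different dimensions, so the equation is NOT dimensionally consistent.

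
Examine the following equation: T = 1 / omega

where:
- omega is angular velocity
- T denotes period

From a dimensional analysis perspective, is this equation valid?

Yes

omega (angular velocity) has dimensions [T^-1].
T (period) has dimensions [T].

Left side: [T]
Right side: [T]

Both sides have the same dimensions, so the equation is dimensionally consistent.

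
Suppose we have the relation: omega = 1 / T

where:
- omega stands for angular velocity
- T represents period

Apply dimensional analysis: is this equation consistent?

Yes

omega (angular velocity) has dimensions [T^-1].
T (period) has dimensions [T].

Left side: [T^-1]
Right side: [T^-1]

Both sides have the same dimensions, so the equation is dimensionally consistent.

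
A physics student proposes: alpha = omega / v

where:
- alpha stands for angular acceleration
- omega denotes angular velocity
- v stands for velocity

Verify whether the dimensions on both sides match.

No

alpha (angular acceleration) has dimensions [T^-2].
omega (angular velocity) has dimensions [T^-1].
v (velocity) has dimensions [L T^-1].

Left side: [T^-2]
Right side: [L^-1]

The two sides have different dimensions, so the equation is NOT dimensionally consistent.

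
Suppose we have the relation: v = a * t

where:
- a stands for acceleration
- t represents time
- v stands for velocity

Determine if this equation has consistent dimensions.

Yes

a (acceleration) has dimensions [L T^-2].
t (time) has dimensions [T].
v (velocity) has dimensions [L T^-1].

Left side: [L T^-1]
Right side: [L T^-1]

Both sides have the same dimensions, so the equation is dimensionally consistent.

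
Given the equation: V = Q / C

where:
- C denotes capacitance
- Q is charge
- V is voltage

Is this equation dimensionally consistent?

Yes

C (capacitance) has dimensions [I^2 L^-2 M^-1 T^4].
Q (charge) has dimensions [I T].
V (voltage) has dimensions [I^-1 L^2 M T^-3].

Left side: [I^-1 L^2 M T^-3]
Right side: [I^-1 L^2 M T^-3]

Both sides have the same dimensions, so the equation is dimensionally consistent.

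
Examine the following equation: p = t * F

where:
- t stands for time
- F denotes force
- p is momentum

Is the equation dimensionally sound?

Yes

t (time) has dimensions [T].
F (force) has dimensions [L M T^-2].
p (momentum) has dimensions [L M T^-1].

Left side: [L M T^-1]
Right side: [L M T^-1]

Both sides have the same dimensions, so the equation is dimensionally consistent.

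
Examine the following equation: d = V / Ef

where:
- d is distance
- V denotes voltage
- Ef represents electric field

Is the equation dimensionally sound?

Yes

d (distance) has dimensions [L].
V (voltage) has dimensions [I^-1 L^2 M T^-3].
Ef (electric field) has dimensions [I^-1 L M T^-3].

Left side: [L]
Right side: [L]

Both sides have the same dimensions, so the equation is dimensionally consistent.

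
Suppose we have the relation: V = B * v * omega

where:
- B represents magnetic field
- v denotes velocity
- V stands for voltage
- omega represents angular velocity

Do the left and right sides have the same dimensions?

No

B (magnetic field) has dimensions [I^-1 M T^-2].
v (velocity) has dimensions [L T^-1].
V (voltage) has dimensions [I^-1 L^2 M T^-3].
omega (angular velocity) has dimensions [T^-1].

Left side: [I^-1 L^2 M T^-3]
Right side: [I^-1 L M T^-4]

The two sides have different dimensions, so the equation is NOT dimensionally consistent.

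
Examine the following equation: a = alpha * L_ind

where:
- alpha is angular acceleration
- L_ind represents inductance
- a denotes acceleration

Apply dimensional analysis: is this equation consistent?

No

alpha (angular acceleration) has dimensions [T^-2].
L_ind (inductance) has dimensions [I^-2 L^2 M T^-2].
a (acceleration) has dimensions [L T^-2].

Left side: [L T^-2]
Right side: [I^-2 L^2 M T^-4]

The two sides have different dimensions, so the equation is NOT dimensionally consistent.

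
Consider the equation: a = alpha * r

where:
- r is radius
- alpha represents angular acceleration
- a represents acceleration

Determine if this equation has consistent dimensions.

Yes

r (radius) has dimensions [L].
alpha (angular acceleration) has dimensions [T^-2].
a (acceleration) has dimensions [L T^-2].

Left side: [L T^-2]
Right side: [L T^-2]

Both sides have the same dimensions, so the equation is dimensionally consistent.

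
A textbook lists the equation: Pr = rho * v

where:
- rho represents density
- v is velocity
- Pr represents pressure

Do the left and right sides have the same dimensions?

No

rho (density) has dimensions [L^-3 M].
v (velocity) has dimensions [L T^-1].
Pr (pressure) has dimensions [L^-1 M T^-2].

Left side: [L^-1 M T^-2]
Right side: [L^-2 M T^-1]

The two sides have different dimensions, so the equation is NOT dimensionally consistent.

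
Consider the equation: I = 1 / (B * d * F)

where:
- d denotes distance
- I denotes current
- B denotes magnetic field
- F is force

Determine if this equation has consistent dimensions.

No

d (distance) has dimensions [L].
I (current) has dimensions [I].
B (magnetic field) has dimensions [I^-1 M T^-2].
F (force) has dimensions [L M T^-2].

Left side: [I]
Right side: [I L^-2 M^-2 T^4]

The two sides have different dimensions, so the equation is NOT dimensionally consistent.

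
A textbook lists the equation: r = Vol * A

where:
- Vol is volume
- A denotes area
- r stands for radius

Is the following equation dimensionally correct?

No

Vol (volume) has dimensions [L^3].
A (area) has dimensions [L^2].
r (radius) has dimensions [L].

Left side: [L]
Right side: [L^5]

The two sides have different dimensions, so the equation is NOT dimensionally consistent.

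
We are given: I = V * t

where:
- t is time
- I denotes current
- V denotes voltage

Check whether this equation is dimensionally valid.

No

t (time) has dimensions [T].
I (current) has dimensions [I].
V (voltage) has dimensions [I^-1 L^2 M T^-3].

Left side: [I]
Right side: [I^-1 L^2 M T^-2]

The two sides have different dimensions, so the equation is NOT dimensionally consistent.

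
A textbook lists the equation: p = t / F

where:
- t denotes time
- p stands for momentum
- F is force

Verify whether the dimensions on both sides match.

No

t (time) has dimensions [T].
p (momentum) has dimensions [L M T^-1].
F (force) has dimensions [L M T^-2].

Left side: [L M T^-1]
Right side: [L^-1 M^-1 T^3]

The two sides have different dimensions, so the equation is NOT dimensionally consistent.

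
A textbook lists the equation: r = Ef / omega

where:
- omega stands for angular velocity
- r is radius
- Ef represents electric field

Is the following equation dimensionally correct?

No

omega (angular velocity) has dimensions [T^-1].
r (radius) has dimensions [L].
Ef (electric field) has dimensions [I^-1 L M T^-3].

Left side: [L]
Right side: [I^-1 L M T^-2]

The two sides have different dimensions, so the equation is NOT dimensionally consistent.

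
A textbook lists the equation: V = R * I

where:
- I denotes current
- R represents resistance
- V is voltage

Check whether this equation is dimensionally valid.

Yes

I (current) has dimensions [I].
R (resistance) has dimensions [I^-2 L^2 M T^-3].
V (voltage) has dimensions [I^-1 L^2 M T^-3].

Left side: [I^-1 L^2 M T^-3]
Right side: [I^-1 L^2 M T^-3]

Both sides have the same dimensions, so the equation is dimensionally consistent.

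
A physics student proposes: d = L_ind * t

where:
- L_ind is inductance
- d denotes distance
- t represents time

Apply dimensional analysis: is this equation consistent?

No

L_ind (inductance) has dimensions [I^-2 L^2 M T^-2].
d (distance) has dimensions [L].
t (time) has dimensions [T].

Left side: [L]
Right side: [I^-2 L^2 M T^-1]

The two sides have different dimensions, so the equation is NOT dimensionally consistent.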